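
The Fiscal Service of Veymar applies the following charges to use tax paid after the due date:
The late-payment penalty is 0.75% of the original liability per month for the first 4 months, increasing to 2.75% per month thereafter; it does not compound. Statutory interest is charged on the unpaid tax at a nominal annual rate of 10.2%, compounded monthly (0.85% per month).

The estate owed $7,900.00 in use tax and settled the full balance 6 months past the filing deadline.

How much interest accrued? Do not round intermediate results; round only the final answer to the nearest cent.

$411.56

Interest: $7,900.00 × ((1 + 0.0085)^6 − 1) = $7,900.00 × 0.0520961… = $411.5593…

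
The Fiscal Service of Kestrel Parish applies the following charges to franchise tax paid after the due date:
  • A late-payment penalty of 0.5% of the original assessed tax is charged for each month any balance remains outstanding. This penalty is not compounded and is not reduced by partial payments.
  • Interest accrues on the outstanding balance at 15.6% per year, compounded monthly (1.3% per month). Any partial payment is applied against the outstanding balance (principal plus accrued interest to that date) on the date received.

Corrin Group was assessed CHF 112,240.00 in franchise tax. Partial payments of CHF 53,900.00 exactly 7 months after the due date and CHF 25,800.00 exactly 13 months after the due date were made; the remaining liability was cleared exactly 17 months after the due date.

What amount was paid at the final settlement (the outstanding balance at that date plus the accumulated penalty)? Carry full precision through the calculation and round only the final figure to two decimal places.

CHF 60,841.30

Balance at month 7: CHF 112,240.0000 × (1 + 0.013)^7 = CHF 122,860.9235…
After CHF 53,900.00 payment: CHF 122,860.9235… − CHF 53,900.00 = CHF 68,960.9235…
Balance at month 13: CHF 68,960.9235… × (1 + 0.013)^6 = CHF 74,517.7514…
After CHF 25,800.00 payment: CHF 74,517.7514… − CHF 25,800.00 = CHF 48,717.7514…
Balance at month 17: CHF 48,717.7514… × (1 + 0.013)^4 = CHF 51,300.9037…
Penalty: 17 × 0.5% × CHF 112,240.00 = CHF 9,540.40
Final settlement = outstanding balance + penalty = CHF 51,300.9037… + CHF 9,540.40 = CHF 60,841.30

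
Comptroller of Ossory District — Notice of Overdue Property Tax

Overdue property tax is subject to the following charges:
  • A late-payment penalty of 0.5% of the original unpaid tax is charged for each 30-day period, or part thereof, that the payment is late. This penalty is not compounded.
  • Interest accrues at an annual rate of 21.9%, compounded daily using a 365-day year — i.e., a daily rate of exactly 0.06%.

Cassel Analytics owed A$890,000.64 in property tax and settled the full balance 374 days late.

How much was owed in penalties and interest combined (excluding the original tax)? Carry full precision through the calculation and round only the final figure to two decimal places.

A$281,673.93

Penalty periods: ⌈374/30⌉ = 13; penalty = 13 × 0.5% × A$890,000.64 = A$57,850.04…
Interest: A$890,000.64 × ((1 + 0.0006)^374 − 1) = A$890,000.64 × 0.25148733… = A$223,823.8835…
Penalties + interest = A$57,850.0416 + A$223,823.8835… = A$281,673.93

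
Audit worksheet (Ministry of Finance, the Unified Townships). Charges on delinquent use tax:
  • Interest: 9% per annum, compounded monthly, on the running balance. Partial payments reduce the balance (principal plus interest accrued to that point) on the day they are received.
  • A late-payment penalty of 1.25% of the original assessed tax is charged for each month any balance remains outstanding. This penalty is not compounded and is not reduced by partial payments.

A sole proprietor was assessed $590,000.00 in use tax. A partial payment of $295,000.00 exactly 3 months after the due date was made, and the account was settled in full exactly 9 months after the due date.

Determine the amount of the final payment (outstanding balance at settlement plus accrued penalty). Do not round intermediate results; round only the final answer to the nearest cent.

$388,889.49

Monthly rate = 9% ÷ 12 = 0.75%
Balance at month 3: $590,000.0000 × (1 + 0.0075)^3 = $603,374.8114…
After $295,000.00 payment: $603,374.8114… − $295,000.00 = $308,374.8114…
Balance at month 9: $308,374.8114… × (1 + 0.0075)^6 = $322,514.4858…
Penalty: 9 × 1.25% × $590,000.00 = $66,375.00
Final settlement = outstanding balance + penalty = $322,514.4858… + $66,375.00 = $388,889.49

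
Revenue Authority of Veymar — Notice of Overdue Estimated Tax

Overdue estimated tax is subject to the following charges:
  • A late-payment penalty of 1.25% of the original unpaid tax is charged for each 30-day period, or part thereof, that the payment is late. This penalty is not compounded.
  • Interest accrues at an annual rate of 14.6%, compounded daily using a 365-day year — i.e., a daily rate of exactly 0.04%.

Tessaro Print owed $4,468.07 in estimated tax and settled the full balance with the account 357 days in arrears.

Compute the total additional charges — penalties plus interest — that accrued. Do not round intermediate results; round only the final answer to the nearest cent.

$1,355.91

Penalty periods: ⌈357/30⌉ = 12; penalty = 12 × 1.25% × $4,468.07 = $670.21…
Interest: $4,468.07 × ((1 + 0.0004)^357 − 1) = $4,468.07 × 0.15346614… = $685.6975…
Penalties + interest = $670.2105 + $685.6975… = $1,355.91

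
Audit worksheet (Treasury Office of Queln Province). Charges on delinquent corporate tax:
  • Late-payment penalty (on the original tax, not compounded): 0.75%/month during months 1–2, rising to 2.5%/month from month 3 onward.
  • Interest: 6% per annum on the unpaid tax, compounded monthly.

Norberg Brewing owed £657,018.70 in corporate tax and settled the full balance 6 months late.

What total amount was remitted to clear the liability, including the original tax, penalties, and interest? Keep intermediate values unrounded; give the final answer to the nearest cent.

£752,534.44

Penalty, months 1–2: 2 × 0.75% × £657,018.70 = £9,855.28…
Penalty, months 3–6: 4 × 2.5% × £657,018.70 = £65,701.87
Interest (6%/yr ÷ 12 = 0.5%/month): £657,018.70 × ((1 + 0.005)^6 − 1) = £19,958.5917…
Total = £657,018.70 + £75,557.1505 + £19,958.5917… = £752,534.44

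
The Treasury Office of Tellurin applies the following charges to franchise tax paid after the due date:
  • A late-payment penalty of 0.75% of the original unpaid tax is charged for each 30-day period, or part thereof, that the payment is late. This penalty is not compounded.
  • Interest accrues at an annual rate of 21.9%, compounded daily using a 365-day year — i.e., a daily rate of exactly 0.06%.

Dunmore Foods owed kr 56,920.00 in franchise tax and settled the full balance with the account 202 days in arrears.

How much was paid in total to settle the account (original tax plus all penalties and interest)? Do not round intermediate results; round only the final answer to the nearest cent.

kr 67,240.14

Penalty periods: ⌈202/30⌉ = 7; penalty = 7 × 0.75% × kr 56,920.00 = kr 2,988.30
Interest: kr 56,920.00 × ((1 + 0.0006)^202 − 1) = kr 56,920.00 × 0.12880963… = kr 7,331.8443…
Total = kr 56,920.00 + kr 2,988.3000 + kr 7,331.8443… = kr 67,240.14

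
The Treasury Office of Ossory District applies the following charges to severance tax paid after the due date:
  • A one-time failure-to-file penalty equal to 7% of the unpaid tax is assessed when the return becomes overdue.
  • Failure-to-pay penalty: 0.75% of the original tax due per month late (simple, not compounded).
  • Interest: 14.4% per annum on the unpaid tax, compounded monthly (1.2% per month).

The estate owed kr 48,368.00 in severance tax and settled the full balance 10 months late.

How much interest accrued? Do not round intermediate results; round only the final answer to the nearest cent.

Interest: kr 48,368.00 × ((1 + 0.012)^10 − 1) = kr 48,368.00 × 0.1266918… = kr 6,127.8279…

kr 6,127.83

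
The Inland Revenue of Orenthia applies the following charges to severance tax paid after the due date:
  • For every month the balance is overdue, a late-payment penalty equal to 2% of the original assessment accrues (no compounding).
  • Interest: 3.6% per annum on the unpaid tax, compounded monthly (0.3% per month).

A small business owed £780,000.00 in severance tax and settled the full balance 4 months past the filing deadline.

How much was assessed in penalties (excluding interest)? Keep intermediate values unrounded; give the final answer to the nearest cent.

£62,400.00

Late-payment penalty = 2% × £780,000.00 × 4 mo = £62,400.00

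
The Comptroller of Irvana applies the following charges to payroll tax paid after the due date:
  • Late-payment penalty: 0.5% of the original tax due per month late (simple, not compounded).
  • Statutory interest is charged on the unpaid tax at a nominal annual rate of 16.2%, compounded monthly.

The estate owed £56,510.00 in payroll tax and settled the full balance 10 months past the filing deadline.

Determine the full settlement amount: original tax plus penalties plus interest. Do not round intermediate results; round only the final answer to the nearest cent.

£67,444.89

Late-payment penalty = 0.5% × £56,510.00 × 10 mo = £2,825.50
Interest (16.2%/yr ÷ 12 = 1.35%/month): £56,510.00 × ((1 + 0.0135)^10 − 1) = £8,109.3876…
Total = £56,510.00 + £2,825.5000 + £8,109.3876… = £67,444.89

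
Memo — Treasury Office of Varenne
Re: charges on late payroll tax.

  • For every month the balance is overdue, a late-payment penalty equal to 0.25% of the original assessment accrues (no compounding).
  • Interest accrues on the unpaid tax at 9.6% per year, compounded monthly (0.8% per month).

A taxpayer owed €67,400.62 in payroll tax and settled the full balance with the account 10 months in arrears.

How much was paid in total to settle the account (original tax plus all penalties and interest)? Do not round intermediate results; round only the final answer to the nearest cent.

€74,676.00

Late-payment penalty: 10 × 0.25% × €67,400.62 = €1,685.02…
Interest: €67,400.62 × ((1 + 0.008)^10 − 1) = €67,400.62 × 0.0829423… = €5,590.3630…
Total = €67,400.62 + €1,685.0155 + €5,590.3630… = €74,676.00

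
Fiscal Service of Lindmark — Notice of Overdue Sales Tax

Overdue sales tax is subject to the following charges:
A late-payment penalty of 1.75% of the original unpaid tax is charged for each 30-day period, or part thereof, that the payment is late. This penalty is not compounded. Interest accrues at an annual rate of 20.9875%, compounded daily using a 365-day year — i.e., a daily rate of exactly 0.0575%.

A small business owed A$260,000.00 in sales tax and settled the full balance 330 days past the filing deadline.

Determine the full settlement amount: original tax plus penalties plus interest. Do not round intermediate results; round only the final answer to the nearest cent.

Penalty periods: ⌈330/30⌉ = 11; penalty = 11 × 1.75% × A$260,000.00 = A$50,050.00
Interest: A$260,000.00 × ((1 + 0.000575)^330 − 1) = A$260,000.00 × 0.20888140… = A$54,309.1635…
Total = A$260,000.00 + A$50,050.0000 + A$54,309.1635… = A$364,359.16

A$364,359.16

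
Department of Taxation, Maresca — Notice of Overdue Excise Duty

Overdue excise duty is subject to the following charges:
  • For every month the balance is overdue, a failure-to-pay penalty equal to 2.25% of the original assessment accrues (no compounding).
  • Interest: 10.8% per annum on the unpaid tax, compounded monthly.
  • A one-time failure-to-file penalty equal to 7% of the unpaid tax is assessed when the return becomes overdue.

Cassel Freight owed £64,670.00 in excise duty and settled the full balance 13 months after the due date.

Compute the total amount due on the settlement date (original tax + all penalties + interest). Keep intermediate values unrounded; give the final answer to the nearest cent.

Failure-to-file penalty: 7% × £64,670.00 = £4,526.90
Failure-to-pay penalty = 2.25% × £64,670.00 × 13 mo = £18,915.98…
Interest (10.8%/yr ÷ 12 = 0.9%/month): £64,670.00 × ((1 + 0.009)^13 − 1) = £7,988.7667…
Total = £64,670.00 + £23,442.8750 + £7,988.7667… = £96,101.64

£96,101.64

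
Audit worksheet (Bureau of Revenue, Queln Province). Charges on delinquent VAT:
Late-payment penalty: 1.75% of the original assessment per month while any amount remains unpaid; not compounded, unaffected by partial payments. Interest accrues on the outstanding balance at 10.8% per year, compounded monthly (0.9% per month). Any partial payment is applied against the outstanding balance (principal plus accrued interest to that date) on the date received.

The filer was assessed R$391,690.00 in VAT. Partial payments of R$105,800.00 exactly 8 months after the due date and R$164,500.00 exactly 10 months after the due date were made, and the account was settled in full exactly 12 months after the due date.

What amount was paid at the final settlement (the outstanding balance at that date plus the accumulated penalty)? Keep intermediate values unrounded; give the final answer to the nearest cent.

Balance at month 8: R$391,690.0000 × (1 + 0.009)^8 = R$420,796.2045…
After R$105,800.00 payment: R$420,796.2045… − R$105,800.00 = R$314,996.2045…
Balance at month 10: R$314,996.2045… × (1 + 0.009)^2 = R$320,691.6508…
After R$164,500.00 payment: R$320,691.6508… − R$164,500.00 = R$156,191.6508…
Balance at month 12: R$156,191.6508… × (1 + 0.009)^2 = R$159,015.7521…
Penalty: 12 × 1.75% × R$391,690.00 = R$82,254.90
Final settlement = outstanding balance + penalty = R$159,015.7521… + R$82,254.90 = R$241,270.65

R$241,270.65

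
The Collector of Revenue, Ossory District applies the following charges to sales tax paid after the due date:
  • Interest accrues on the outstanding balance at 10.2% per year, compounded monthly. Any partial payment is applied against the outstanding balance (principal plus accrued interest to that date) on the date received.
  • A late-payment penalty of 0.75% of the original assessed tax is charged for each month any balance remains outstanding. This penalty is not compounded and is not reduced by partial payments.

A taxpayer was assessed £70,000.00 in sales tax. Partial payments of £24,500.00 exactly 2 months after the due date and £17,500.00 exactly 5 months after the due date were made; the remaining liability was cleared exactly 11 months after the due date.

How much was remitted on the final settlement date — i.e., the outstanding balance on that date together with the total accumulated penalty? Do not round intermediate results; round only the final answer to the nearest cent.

£37,754.44

Monthly rate = 10.2% ÷ 12 = 0.85%
Balance at month 2: £70,000.0000 × (1 + 0.0085)^2 = £71,195.0575
After £24,500.00 payment: £71,195.0575 − £24,500.00 = £46,695.0575
Balance at month 5: £46,695.0575 × (1 + 0.0085)^3 = £47,895.9313…
After £17,500.00 payment: £47,895.9313… − £17,500.00 = £30,395.9313…
Balance at month 11: £30,395.9313… × (1 + 0.0085)^6 = £31,979.4411…
Penalty: 11 × 0.75% × £70,000.00 = £5,775.00
Final settlement = outstanding balance + penalty = £31,979.4411… + £5,775.00 = £37,754.44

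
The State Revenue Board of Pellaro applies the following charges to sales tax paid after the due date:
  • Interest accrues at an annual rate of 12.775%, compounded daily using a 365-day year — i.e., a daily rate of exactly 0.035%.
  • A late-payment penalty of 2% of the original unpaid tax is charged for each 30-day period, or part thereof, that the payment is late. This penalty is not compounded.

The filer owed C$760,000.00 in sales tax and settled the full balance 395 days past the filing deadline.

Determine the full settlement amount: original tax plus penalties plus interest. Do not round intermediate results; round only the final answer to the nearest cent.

C$1,085,458.45

Penalty periods: ⌈395/30⌉ = 14; penalty = 14 × 2% × C$760,000.00 = C$212,800.00
Interest: C$760,000.00 × ((1 + 0.00035)^395 − 1) = C$760,000.00 × 0.14823481… = C$112,658.4526…
Total = C$760,000.00 + C$212,800.0000 + C$112,658.4526… = C$1,085,458.45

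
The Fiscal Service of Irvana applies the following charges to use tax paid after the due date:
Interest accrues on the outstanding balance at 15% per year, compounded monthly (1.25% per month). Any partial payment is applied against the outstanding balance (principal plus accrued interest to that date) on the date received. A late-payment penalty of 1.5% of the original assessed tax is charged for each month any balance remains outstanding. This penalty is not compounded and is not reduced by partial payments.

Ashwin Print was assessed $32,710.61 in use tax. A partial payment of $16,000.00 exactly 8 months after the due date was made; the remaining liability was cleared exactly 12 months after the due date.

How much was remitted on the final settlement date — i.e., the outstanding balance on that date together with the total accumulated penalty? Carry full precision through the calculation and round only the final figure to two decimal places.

$27,041.77

Balance at month 8: $32,710.6100 × (1 + 0.0125)^8 = $36,128.4141…
After $16,000.00 payment: $36,128.4141… − $16,000.00 = $20,128.4141…
Balance at month 12: $20,128.4141… × (1 + 0.0125)^4 = $21,153.8629…
Penalty: 12 × 1.5% × $32,710.61 = $5,887.91…
Final settlement = outstanding balance + penalty = $21,153.8629… + $5,887.91… = $27,041.77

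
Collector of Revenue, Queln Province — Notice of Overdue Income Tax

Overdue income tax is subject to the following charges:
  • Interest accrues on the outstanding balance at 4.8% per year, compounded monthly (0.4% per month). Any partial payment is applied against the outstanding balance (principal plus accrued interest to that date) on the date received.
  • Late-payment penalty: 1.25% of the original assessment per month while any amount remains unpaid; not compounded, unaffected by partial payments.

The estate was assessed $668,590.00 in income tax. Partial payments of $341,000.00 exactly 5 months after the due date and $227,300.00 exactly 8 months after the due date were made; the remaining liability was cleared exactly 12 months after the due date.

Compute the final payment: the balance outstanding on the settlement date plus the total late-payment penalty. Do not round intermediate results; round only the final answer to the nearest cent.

Balance at month 5: $668,590.0000 × (1 + 0.004)^5 = $682,069.2032…
After $341,000.00 payment: $682,069.2032… − $341,000.00 = $341,069.2032…
Balance at month 8: $341,069.2032… × (1 + 0.004)^3 = $345,178.4267…
After $227,300.00 payment: $345,178.4267… − $227,300.00 = $117,878.4267…
Balance at month 12: $117,878.4267… × (1 + 0.004)^4 = $119,775.8281…
Penalty: 12 × 1.25% × $668,590.00 = $100,288.50
Final settlement = outstanding balance + penalty = $119,775.8281… + $100,288.50 = $220,064.33

$220,064.33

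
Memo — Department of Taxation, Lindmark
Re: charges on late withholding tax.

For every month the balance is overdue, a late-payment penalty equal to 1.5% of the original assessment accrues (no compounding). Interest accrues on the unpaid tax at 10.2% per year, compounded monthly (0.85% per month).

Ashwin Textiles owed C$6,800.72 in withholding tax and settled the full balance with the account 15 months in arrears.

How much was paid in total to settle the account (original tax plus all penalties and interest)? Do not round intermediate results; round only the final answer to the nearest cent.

C$9,251.52

Late-payment penalty: 15 × 1.5% × C$6,800.72 = C$1,530.16…
Interest: C$6,800.72 × ((1 + 0.0085)^15 − 1) = C$6,800.72 × 0.1353729… = C$920.6334…
Total = C$6,800.72 + C$1,530.1620 + C$920.6334… = C$9,251.52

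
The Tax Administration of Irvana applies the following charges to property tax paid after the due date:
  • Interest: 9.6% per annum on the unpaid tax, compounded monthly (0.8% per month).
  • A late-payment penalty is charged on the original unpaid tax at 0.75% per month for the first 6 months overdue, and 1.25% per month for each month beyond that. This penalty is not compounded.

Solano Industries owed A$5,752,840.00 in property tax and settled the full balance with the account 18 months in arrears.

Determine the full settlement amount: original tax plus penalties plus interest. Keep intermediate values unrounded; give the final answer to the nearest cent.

Penalty, months 1–6: 6 × 0.75% × A$5,752,840.00 = A$258,877.80
Penalty, months 7–18: 12 × 1.25% × A$5,752,840.00 = A$862,926.00
Interest: A$5,752,840.00 × ((1 + 0.008)^18 − 1) = A$5,752,840.00 × 0.1542226… = A$887,218.0081…
Total = A$5,752,840.00 + A$1,121,803.8000 + A$887,218.0081… = A$7,761,861.81

A$7,761,861.81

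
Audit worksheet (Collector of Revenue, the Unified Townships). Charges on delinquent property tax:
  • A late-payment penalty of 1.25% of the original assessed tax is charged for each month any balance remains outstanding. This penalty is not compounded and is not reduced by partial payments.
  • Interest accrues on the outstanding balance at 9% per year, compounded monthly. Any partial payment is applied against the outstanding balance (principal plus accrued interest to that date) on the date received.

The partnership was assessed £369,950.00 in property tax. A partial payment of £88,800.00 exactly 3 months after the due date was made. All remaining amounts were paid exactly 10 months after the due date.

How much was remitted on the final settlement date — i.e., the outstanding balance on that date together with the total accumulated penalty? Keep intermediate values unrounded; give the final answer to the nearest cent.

£351,327.20

Monthly rate = 9% ÷ 12 = 0.75%
Balance at month 3: £369,950.0000 × (1 + 0.0075)^3 = £378,336.4601…
After £88,800.00 payment: £378,336.4601… − £88,800.00 = £289,536.4601…
Balance at month 10: £289,536.4601… × (1 + 0.0075)^7 = £305,083.4466…
Penalty: 10 × 1.25% × £369,950.00 = £46,243.75
Final settlement = outstanding balance + penalty = £305,083.4466… + £46,243.75 = £351,327.20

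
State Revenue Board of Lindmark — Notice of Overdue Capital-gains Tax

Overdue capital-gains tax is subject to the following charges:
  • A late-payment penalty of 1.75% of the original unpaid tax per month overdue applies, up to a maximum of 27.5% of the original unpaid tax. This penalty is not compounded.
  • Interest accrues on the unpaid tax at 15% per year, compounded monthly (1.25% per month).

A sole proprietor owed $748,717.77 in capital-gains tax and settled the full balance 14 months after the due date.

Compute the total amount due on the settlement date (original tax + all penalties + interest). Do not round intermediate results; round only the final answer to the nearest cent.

Penalty: 14 × 1.75% × $748,717.77 = $183,435.85… (below the 27.5% cap of $205,897.39…)
Interest: $748,717.77 × ((1 + 0.0125)^14 − 1) = $748,717.77 × 0.1899547… = $142,222.4957…
Total = $748,717.77 + $183,435.8537… + $142,222.4957… = $1,074,376.12

$1,074,376.12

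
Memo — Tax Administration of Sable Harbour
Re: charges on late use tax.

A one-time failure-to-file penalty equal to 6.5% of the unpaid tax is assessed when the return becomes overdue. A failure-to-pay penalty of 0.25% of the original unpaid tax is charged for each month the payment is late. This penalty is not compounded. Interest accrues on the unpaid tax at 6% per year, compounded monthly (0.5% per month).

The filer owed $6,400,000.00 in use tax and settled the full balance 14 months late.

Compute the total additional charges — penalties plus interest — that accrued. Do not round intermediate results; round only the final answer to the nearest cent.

Failure-to-file penalty: 6.5% × $6,400,000.00 = $416,000.00
Failure-to-pay penalty = 0.25% × $6,400,000.00 × 14 mo = $224,000.00
Interest: $6,400,000.00 × ((1 + 0.005)^14 − 1) = $6,400,000.00 × 0.0723211… = $462,855.2443…
Penalties + interest = $640,000.0000 + $462,855.2443… = $1,102,855.24

$1,102,855.24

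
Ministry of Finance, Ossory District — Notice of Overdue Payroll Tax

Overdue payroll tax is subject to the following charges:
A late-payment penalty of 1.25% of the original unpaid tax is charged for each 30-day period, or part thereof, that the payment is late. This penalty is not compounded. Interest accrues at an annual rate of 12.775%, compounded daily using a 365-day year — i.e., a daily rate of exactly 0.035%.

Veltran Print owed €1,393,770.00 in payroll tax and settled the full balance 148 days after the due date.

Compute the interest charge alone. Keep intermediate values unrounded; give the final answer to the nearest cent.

Interest: €1,393,770.00 × ((1 + 0.00035)^148 − 1) = €1,393,770.00 × 0.05315554… = €74,086.6022…

€74,086.60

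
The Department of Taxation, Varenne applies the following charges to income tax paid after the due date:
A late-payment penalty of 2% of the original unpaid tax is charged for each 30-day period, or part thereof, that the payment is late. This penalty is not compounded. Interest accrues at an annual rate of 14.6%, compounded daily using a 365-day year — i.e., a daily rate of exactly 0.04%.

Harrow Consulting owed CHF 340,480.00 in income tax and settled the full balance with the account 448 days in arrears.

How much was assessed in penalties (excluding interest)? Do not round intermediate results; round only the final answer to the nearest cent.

Penalty periods: ⌈448/30⌉ = 15; penalty = 15 × 2% × CHF 340,480.00 = CHF 102,144.00

CHF 102,144.00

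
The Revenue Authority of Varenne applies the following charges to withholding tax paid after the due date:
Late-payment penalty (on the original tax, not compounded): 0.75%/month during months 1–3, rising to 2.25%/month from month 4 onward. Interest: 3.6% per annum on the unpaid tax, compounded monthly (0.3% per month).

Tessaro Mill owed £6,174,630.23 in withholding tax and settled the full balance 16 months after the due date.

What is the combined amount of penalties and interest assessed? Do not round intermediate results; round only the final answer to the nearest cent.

Penalty, months 1–3: 3 × 0.75% × £6,174,630.23 = £138,929.18…
Penalty, months 4–16: 13 × 2.25% × £6,174,630.23 = £1,806,079.34…
Interest: £6,174,630.23 × ((1 + 0.003)^16 − 1) = £6,174,630.23 × 0.0490953… = £303,145.1290…
Penalties + interest = £1,945,008.5225… + £303,145.1290… = £2,248,153.65

£2,248,153.65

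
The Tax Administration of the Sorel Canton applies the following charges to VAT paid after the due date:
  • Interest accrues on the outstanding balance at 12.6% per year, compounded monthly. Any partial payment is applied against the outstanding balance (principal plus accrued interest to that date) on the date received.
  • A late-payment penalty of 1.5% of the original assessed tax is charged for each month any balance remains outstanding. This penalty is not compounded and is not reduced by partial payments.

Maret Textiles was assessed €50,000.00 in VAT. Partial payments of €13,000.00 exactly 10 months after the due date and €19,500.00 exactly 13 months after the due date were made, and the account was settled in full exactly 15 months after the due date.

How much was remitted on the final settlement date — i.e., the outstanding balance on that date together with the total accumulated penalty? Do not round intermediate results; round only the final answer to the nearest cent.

€36,122.36

Monthly rate = 12.6% ÷ 12 = 1.05%
Balance at month 10: €50,000.0000 × (1 + 0.0105)^10 = €55,505.1375…
After €13,000.00 payment: €55,505.1375… − €13,000.00 = €42,505.1375…
Balance at month 13: €42,505.1375… × (1 + 0.0105)^3 = €43,858.1571…
After €19,500.00 payment: €43,858.1571… − €19,500.00 = €24,358.1571…
Balance at month 15: €24,358.1571… × (1 + 0.0105)^2 = €24,872.3639…
Penalty: 15 × 1.5% × €50,000.00 = €11,250.00
Final settlement = outstanding balance + penalty = €24,872.3639… + €11,250.00 = €36,122.36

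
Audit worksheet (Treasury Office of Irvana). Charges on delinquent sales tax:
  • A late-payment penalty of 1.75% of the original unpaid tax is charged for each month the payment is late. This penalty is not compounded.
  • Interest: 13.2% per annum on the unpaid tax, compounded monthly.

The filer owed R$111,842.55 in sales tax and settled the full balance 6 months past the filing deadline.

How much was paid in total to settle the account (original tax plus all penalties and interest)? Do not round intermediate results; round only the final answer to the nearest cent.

Late-payment penalty = 1.75% × R$111,842.55 × 6 mo = R$11,743.47…
Interest (13.2%/yr ÷ 12 = 1.1%/month): R$111,842.55 × ((1 + 0.011)^6 − 1) = R$7,587.6044…
Total = R$111,842.55 + R$11,743.4678… + R$7,587.6044… = R$131,173.62

R$131,173.62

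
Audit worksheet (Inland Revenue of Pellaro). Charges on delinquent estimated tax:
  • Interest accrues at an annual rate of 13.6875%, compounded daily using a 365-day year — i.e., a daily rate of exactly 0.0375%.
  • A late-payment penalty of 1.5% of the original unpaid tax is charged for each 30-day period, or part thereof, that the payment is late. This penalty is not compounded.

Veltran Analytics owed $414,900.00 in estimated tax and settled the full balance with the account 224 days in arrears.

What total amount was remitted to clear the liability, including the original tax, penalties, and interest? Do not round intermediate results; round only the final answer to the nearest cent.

$501,038.12

Penalty periods: ⌈224/30⌉ = 8; penalty = 8 × 1.5% × $414,900.00 = $49,788.00
Interest: $414,900.00 × ((1 + 0.000375)^224 − 1) = $414,900.00 × 0.08761177… = $36,350.1226…
Total = $414,900.00 + $49,788.0000 + $36,350.1226… = $501,038.12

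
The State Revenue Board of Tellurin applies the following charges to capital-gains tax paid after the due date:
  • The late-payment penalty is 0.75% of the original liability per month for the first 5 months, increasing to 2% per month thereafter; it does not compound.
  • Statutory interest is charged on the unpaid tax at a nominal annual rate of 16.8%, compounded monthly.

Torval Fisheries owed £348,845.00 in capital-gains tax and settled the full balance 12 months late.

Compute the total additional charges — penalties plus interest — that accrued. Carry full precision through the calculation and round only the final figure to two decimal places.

Penalty, months 1–5: 5 × 0.75% × £348,845.00 = £13,081.69…
Penalty, months 6–12: 7 × 2% × £348,845.00 = £48,838.30
Interest (16.8%/yr ÷ 12 = 1.4%/month): £348,845.00 × ((1 + 0.014)^12 − 1) = £63,335.9943…
Penalties + interest = £61,919.9875 + £63,335.9943… = £125,255.98

£125,255.98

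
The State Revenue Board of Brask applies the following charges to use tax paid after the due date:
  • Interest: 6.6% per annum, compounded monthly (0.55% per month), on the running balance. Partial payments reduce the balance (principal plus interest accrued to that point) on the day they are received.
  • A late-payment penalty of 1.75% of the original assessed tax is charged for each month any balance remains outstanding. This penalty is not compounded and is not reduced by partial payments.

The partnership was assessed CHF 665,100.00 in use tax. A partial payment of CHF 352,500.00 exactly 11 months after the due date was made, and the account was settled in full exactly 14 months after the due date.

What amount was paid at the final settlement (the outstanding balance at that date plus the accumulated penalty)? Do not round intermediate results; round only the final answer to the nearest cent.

Balance at month 11: CHF 665,100.0000 × (1 + 0.0055)^11 = CHF 706,463.5708…
After CHF 352,500.00 payment: CHF 706,463.5708… − CHF 352,500.00 = CHF 353,963.5708…
Balance at month 14: CHF 353,963.5708… × (1 + 0.0055)^3 = CHF 359,836.1508…
Penalty: 14 × 1.75% × CHF 665,100.00 = CHF 162,949.50
Final settlement = outstanding balance + penalty = CHF 359,836.1508… + CHF 162,949.50 = CHF 522,785.65

CHF 522,785.65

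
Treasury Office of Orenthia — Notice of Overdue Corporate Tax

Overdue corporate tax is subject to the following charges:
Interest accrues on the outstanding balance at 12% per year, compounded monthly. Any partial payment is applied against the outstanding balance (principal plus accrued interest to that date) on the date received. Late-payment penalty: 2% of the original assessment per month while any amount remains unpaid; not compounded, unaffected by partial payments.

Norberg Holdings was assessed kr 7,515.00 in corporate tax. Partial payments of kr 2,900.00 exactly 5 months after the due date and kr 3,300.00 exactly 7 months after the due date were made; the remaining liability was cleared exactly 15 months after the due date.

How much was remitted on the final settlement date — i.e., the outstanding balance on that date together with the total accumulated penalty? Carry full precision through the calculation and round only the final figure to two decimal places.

kr 4,202.35

Monthly rate = 12% ÷ 12 = 1%
Balance at month 5: kr 7,515.0000 × (1 + 0.01)^5 = kr 7,898.3405…
After kr 2,900.00 payment: kr 7,898.3405… − kr 2,900.00 = kr 4,998.3405…
Balance at month 7: kr 4,998.3405… × (1 + 0.01)^2 = kr 5,098.8072…
After kr 3,300.00 payment: kr 5,098.8072… − kr 3,300.00 = kr 1,798.8072…
Balance at month 15: kr 1,798.8072… × (1 + 0.01)^8 = kr 1,947.8504…
Penalty: 15 × 2% × kr 7,515.00 = kr 2,254.50
Final settlement = outstanding balance + penalty = kr 1,947.8504… + kr 2,254.50 = kr 4,202.35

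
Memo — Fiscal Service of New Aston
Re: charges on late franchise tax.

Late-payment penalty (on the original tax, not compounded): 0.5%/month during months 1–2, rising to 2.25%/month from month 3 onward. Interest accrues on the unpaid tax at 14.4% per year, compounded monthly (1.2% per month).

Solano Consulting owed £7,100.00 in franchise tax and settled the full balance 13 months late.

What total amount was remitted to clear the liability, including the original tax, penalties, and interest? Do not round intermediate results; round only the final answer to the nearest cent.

Penalty, months 1–2: 2 × 0.5% × £7,100.00 = £71.00
Penalty, months 3–13: 11 × 2.25% × £7,100.00 = £1,757.25
Interest: £7,100.00 × ((1 + 0.012)^13 − 1) = £7,100.00 × 0.1677414… = £1,190.9637…
Total = £7,100.00 + £1,828.2500 + £1,190.9637… = £10,119.21

£10,119.21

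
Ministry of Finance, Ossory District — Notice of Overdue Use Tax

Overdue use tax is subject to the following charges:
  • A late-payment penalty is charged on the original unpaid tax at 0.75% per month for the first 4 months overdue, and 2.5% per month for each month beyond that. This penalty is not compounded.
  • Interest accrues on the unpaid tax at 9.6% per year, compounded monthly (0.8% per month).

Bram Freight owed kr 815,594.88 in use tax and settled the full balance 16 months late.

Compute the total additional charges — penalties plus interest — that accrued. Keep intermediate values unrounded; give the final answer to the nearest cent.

kr 380,046.27

Penalty, months 1–4: 4 × 0.75% × kr 815,594.88 = kr 24,467.85…
Penalty, months 5–16: 12 × 2.5% × kr 815,594.88 = kr 244,678.46…
Interest: kr 815,594.88 × ((1 + 0.008)^16 − 1) = kr 815,594.88 × 0.1359743… = kr 110,899.9592…
Penalties + interest = kr 269,146.3104 + kr 110,899.9592… = kr 380,046.27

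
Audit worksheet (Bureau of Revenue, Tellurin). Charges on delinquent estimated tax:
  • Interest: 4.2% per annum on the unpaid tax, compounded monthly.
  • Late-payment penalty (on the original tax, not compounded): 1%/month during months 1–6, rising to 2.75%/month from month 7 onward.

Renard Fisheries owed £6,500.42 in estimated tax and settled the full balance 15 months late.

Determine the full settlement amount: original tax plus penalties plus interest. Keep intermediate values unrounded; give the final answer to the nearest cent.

£8,849.06

Penalty, months 1–6: 6 × 1% × £6,500.42 = £390.03…
Penalty, months 7–15: 9 × 2.75% × £6,500.42 = £1,608.85…
Interest (4.2%/yr ÷ 12 = 0.35%/month): £6,500.42 × ((1 + 0.0035)^15 − 1) = £349.7614…
Total = £6,500.42 + £1,998.8792… + £349.7614… = £8,849.06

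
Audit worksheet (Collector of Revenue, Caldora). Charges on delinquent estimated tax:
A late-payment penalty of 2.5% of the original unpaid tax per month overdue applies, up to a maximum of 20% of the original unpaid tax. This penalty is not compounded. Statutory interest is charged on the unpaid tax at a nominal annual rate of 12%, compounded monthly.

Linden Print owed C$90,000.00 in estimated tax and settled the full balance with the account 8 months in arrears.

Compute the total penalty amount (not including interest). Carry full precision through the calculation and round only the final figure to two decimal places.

Penalty (uncapped): 8 × 2.5% × C$90,000.00 = C$18,000.00; cap = 20% × C$90,000.00 = C$18,000.00 → penalty = C$18,000.00

C$18,000.00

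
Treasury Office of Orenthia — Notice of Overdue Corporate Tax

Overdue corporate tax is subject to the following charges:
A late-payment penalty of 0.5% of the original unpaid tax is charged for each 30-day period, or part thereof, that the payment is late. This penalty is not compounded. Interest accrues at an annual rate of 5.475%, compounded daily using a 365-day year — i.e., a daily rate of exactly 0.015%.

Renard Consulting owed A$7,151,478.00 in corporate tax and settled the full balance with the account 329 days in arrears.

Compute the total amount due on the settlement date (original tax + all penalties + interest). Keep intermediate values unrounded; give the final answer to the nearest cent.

A$7,906,560.40

Penalty periods: ⌈329/30⌉ = 11; penalty = 11 × 0.5% × A$7,151,478.00 = A$393,331.29
Interest: A$7,151,478.00 × ((1 + 0.00015)^329 − 1) = A$7,151,478.00 × 0.05058410… = A$361,751.1076…
Total = A$7,151,478.00 + A$393,331.2900 + A$361,751.1076… = A$7,906,560.40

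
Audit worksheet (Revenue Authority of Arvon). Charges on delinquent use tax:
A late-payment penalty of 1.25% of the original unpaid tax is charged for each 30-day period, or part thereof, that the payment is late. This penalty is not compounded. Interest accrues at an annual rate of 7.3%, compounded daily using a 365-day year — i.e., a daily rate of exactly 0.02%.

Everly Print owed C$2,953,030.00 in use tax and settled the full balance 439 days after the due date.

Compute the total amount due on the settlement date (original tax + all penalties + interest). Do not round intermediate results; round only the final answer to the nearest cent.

C$3,777,693.64

Penalty periods: ⌈439/30⌉ = 15; penalty = 15 × 1.25% × C$2,953,030.00 = C$553,693.13…
Interest: C$2,953,030.00 × ((1 + 0.0002)^439 − 1) = C$2,953,030.00 × 0.09176016… = C$270,970.5107…
Total = C$2,953,030.00 + C$553,693.1250 + C$270,970.5107… = C$3,777,693.64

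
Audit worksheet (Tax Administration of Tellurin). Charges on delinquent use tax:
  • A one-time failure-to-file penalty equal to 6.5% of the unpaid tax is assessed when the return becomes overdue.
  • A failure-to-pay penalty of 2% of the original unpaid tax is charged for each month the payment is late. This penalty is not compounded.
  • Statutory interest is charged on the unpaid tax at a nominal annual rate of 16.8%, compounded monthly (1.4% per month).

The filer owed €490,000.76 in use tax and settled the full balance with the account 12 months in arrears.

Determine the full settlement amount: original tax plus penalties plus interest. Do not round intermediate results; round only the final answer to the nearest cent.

Failure-to-file penalty: 6.5% × €490,000.76 = €31,850.05…
Failure-to-pay penalty = 2% × €490,000.76 × 12 mo = €117,600.18…
Interest: €490,000.76 × ((1 + 0.014)^12 − 1) = €490,000.76 × 0.1815591… = €88,964.1112…
Total = €490,000.76 + €149,450.2318 + €88,964.1112… = €728,415.10

€728,415.10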